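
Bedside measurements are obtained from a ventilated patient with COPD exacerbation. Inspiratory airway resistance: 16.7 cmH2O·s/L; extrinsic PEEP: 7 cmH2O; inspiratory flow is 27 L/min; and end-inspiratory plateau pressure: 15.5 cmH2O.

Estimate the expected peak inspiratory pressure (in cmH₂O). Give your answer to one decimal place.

Flow: 27 L/min ÷ 60 = 0.45 L/s.
PIP = Pplat + Raw × flow = 15.5 + 16.7 × 0.45 = 15.5 + 7.515 = 23.015 cmH2O.

23.0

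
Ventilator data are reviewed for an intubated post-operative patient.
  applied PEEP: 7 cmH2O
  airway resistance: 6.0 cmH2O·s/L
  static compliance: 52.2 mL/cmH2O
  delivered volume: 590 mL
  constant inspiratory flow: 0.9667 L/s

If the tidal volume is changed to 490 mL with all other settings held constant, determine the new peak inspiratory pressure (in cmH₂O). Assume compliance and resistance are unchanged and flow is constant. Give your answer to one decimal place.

22.2

PIP = Vt/C + R·V̇ + PEEP (constant-flow equation of motion).
Only the elastic term changes: ΔPIP = ΔVt / C = (490 − 590) / 52.2 = -1.916 cmH2O.
Original PIP = 590/52.2 + 6.0×0.9667 + 7 = 24.103 cmH2O; new PIP = 24.103 + (-1.916) = 22.187 cmH2O.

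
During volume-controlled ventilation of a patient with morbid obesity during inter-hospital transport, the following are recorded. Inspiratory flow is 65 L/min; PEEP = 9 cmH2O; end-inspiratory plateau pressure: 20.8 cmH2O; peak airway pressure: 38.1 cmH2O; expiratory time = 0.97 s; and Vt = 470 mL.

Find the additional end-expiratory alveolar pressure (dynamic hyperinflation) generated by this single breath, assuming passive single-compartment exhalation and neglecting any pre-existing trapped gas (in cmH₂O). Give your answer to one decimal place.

Flow: 65 L/min ÷ 60 = 1.0833 L/s.
R = (PIP − Pplat)/V̇ = (38.1 − 20.8) / 1.0833 = 17.3/1.0833 = 15.97 cmH2O·s/L.
C = Vt/(Pplat − PEEP) = 470.0 / (20.8 − 9) = 470.0/11.8 = 39.831 mL/cmH2O.
τ = R × C = 15.97 × 0.03983 L/cmH2O = 0.6361 s.
Fraction remaining = e^(−Te/τ) = e^(−0.97/0.6361) = 0.2176; trapped volume = 470.0 × 0.2176 = 102.27 mL.
Additional alveolar pressure from trapping ≈ V_trapped / C = 102.27 / 39.831 = 2.568 cmH2O.

2.6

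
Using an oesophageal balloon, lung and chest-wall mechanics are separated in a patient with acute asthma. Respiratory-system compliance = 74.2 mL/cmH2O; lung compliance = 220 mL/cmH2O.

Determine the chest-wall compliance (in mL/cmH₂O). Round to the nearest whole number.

112

1/Ccw = 1/Crs − 1/CL.
1/Ccw = 1/74.2 − 1/220 = 0.008932.
Ccw = 111.96 mL/cmH2O.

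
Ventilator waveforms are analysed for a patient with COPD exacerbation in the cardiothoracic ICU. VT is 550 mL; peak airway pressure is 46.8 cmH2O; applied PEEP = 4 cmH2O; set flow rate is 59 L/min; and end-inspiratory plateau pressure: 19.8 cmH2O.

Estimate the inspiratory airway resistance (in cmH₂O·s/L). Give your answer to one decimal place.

Flow: 59 L/min ÷ 60 = 0.9833 L/s.
Raw = (PIP − Pplat) / flow = (46.8 − 19.8) / 0.9833 = 27.0 / 0.9833 = 27.459 cmH2O·s/L.

27.5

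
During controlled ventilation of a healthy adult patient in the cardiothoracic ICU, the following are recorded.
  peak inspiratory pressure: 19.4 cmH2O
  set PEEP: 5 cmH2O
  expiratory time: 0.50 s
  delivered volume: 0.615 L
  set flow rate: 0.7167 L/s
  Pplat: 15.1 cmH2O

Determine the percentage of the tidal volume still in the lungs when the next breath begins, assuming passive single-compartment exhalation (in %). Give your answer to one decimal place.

25.4

R = (PIP − Pplat)/V̇ = (19.4 − 15.1) / 0.7167 = 4.3/0.7167 = 6.0 cmH2O·s/L.
C = Vt/(Pplat − PEEP) = 615.0 / (15.1 − 5) = 615.0/10.1 = 60.891 mL/cmH2O.
τ = R × C = 6.0 × 0.06089 L/cmH2O = 0.3653 s.
Fraction remaining at end-expiration = e^(−Te/τ) = e^(−0.50/0.3653) = 0.2544 → 25.44%.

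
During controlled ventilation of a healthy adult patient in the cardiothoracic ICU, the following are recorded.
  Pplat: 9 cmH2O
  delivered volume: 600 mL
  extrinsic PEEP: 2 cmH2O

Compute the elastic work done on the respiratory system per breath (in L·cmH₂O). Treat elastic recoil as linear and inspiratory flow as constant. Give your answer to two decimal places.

2.10

Elastic work ≈ ½ × (Pplat − PEEP) × Vt = 0.5 × (9 − 2) × 0.600 L = 0.5 × 7.0 × 0.600 = 2.1 L·cmH2O.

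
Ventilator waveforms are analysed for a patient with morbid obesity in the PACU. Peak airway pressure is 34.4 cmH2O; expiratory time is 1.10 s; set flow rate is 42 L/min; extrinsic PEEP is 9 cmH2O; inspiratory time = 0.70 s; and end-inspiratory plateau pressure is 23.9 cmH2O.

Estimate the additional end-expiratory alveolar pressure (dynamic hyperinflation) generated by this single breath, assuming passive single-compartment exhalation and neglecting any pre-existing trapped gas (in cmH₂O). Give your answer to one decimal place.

Flow: 42 L/min ÷ 60 = 0.7 L/s.
Vt = flow × Ti = 0.7 L/s × 0.70 s × 1000 mL/L = 490.0 mL.
R = (PIP − Pplat)/V̇ = (34.4 − 23.9) / 0.7 = 10.5/0.7 = 15.0 cmH2O·s/L.
C = Vt/(Pplat − PEEP) = 490.0 / (23.9 − 9) = 490.0/14.9 = 32.886 mL/cmH2O.
τ = R × C = 15.0 × 0.03289 L/cmH2O = 0.4934 s.
Fraction remaining = e^(−Te/τ) = e^(−1.10/0.4934) = 0.1076; trapped volume = 490.0 × 0.1076 = 52.724 mL.
Additional alveolar pressure from trapping ≈ V_trapped / C = 52.724 / 32.886 = 1.603 cmH2O.

1.6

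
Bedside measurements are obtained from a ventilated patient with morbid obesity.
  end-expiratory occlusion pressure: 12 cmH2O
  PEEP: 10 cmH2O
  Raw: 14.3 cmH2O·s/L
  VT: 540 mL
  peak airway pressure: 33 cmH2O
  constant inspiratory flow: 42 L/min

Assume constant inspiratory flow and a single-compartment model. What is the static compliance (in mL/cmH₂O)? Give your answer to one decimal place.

Flow: 42 L/min ÷ 60 = 0.7 L/s.
Total PEEP = 12 cmH2O (set 10 + intrinsic 2); this is the baseline alveolar pressure.
Equation of motion (constant flow): PIP = Vt/C + R·V̇ + PEEP.
Vt/C = PIP − R·V̇ − PEEP = 33 − 14.3×0.7 − 12 = 33 − 10.01 − 12 = 10.99 cmH2O.
C = Vt / 10.99 = 540 / 10.99 = 49.136 mL/cmH2O.

49.1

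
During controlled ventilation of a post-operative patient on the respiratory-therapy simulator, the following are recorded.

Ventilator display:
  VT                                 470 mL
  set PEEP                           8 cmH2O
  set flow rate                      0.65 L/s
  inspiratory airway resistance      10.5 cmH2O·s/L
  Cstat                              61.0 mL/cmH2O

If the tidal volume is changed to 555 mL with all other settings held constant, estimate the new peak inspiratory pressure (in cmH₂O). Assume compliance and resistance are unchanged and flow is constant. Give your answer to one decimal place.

23.9

PIP = Vt/C + R·V̇ + PEEP (constant-flow equation of motion).
Only the elastic term changes: ΔPIP = ΔVt / C = (555 − 470) / 61.0 = 1.393 cmH2O.
Original PIP = 470/61.0 + 10.5×0.65 + 8 = 22.53 cmH2O; new PIP = 22.53 + (1.393) = 23.923 cmH2O.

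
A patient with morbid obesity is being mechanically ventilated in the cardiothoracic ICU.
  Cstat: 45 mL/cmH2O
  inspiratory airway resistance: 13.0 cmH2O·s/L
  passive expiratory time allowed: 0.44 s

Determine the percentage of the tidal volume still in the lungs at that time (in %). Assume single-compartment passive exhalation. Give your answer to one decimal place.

47.1

τ = R × C = 13.0 × 45 mL/cmH2O = 13.0 × 0.045 L/cmH2O = 0.585 s.
Passive exhalation: V(t)/V₀ = e^(−t/τ) = e^(−0.44/0.585) = 0.4714.
Fraction remaining = 0.4714 → 47.14%.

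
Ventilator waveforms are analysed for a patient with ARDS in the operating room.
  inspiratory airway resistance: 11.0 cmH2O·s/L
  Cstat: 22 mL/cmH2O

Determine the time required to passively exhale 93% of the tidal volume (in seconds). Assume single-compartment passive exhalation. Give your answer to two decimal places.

0.64

τ = R × C = 11.0 × 22 mL/cmH2O = 11.0 × 0.022 L/cmH2O = 0.242 s.
Exhaled fraction f = 1 − e^(−t/τ) → t = −τ·ln(1 − f) = −0.242·ln(0.07) = 0.6435 s.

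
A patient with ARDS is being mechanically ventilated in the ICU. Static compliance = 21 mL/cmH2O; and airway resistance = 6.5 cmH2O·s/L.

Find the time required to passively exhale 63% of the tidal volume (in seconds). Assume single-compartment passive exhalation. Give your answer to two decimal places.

0.14

τ = R × C = 6.5 × 21 mL/cmH2O = 6.5 × 0.021 L/cmH2O = 0.1365 s.
Exhaled fraction f = 1 − e^(−t/τ) → t = −τ·ln(1 − f) = −0.1365·ln(0.37) = 0.1357 s.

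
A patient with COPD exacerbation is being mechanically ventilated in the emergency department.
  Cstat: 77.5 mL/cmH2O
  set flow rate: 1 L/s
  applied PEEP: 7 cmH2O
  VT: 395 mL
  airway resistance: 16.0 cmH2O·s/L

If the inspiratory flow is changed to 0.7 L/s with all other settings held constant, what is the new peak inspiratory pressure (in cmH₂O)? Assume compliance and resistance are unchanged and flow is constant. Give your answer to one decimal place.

23.3

PIP = Vt/C + R·V̇ + PEEP (constant-flow equation of motion).
Only the resistive term changes: ΔPIP = R × ΔV̇ = 16.0 × (0.7 − 1) = 16.0 × -0.3 = -4.8 cmH2O.
Original PIP = 395/77.5 + 16.0×1 + 7 = 28.097 cmH2O; new PIP = 28.097 + (-4.8) = 23.297 cmH2O.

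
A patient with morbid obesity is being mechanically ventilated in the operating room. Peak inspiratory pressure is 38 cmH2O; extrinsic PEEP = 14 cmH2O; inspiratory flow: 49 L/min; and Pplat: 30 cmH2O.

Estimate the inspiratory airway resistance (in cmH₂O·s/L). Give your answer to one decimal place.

9.8

Flow: 49 L/min ÷ 60 = 0.8167 L/s.
Raw = (PIP − Pplat) / flow = (38 − 30) / 0.8167 = 8.0 / 0.8167 = 9.796 cmH2O·s/L.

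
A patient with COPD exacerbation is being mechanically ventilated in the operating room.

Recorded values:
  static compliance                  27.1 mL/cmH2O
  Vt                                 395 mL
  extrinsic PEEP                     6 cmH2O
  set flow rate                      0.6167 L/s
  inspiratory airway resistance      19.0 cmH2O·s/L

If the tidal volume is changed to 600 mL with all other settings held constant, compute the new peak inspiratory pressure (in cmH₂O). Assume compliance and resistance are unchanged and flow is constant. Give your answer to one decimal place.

39.9

PIP = Vt/C + R·V̇ + PEEP (constant-flow equation of motion).
Only the elastic term changes: ΔPIP = ΔVt / C = (600 − 395) / 27.1 = 7.565 cmH2O.
Original PIP = 395/27.1 + 19.0×0.6167 + 6 = 32.293 cmH2O; new PIP = 32.293 + (7.565) = 39.858 cmH2O.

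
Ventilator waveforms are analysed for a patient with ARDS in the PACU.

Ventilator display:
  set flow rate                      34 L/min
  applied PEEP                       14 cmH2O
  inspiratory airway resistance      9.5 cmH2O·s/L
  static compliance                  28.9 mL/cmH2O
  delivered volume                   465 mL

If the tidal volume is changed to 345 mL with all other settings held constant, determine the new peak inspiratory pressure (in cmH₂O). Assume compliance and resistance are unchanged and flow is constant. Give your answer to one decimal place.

31.3

Flow: 34 L/min ÷ 60 = 0.5667 L/s.
PIP = Vt/C + R·V̇ + PEEP (constant-flow equation of motion).
Only the elastic term changes: ΔPIP = ΔVt / C = (345 − 465) / 28.9 = -4.152 cmH2O.
Original PIP = 465/28.9 + 9.5×0.5667 + 14 = 35.474 cmH2O; new PIP = 35.474 + (-4.152) = 31.322 cmH2O.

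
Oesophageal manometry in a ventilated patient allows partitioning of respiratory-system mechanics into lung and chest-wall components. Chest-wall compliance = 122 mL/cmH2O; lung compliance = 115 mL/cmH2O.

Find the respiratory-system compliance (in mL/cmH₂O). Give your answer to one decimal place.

59.2

Lung and chest wall are elastances in series: 1/Crs = 1/CL + 1/Ccw.
1/Crs = 1/115 + 1/122 = 0.01689.
Crs = 59.207 mL/cmH2O.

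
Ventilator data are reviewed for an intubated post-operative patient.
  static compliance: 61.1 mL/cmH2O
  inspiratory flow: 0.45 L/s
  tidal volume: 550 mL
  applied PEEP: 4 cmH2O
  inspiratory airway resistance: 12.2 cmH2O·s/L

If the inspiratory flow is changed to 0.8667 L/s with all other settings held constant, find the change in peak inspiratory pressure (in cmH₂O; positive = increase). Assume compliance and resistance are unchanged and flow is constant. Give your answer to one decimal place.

5.1

PIP = Vt/C + R·V̇ + PEEP (constant-flow equation of motion).
Only the resistive term changes: ΔPIP = R × ΔV̇ = 12.2 × (0.8667 − 0.45) = 12.2 × 0.4167 = 5.084 cmH2O.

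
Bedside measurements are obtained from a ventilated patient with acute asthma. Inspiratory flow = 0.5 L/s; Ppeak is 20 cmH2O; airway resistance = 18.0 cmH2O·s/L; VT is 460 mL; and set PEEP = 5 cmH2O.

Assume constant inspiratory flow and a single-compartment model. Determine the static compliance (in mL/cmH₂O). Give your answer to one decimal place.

Equation of motion (constant flow): PIP = Vt/C + R·V̇ + PEEP.
Vt/C = PIP − R·V̇ − PEEP = 20 − 18.0×0.5 − 5 = 20 − 9.0 − 5 = 6.0 cmH2O.
C = Vt / 6.0 = 460 / 6.0 = 76.667 mL/cmH2O.

76.7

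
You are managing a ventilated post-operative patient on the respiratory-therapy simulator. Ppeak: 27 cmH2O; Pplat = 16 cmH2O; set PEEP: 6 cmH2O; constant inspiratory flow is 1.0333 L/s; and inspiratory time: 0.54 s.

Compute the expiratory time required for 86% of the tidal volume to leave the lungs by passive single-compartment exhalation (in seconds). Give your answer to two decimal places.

Vt = flow × Ti = 1.0333 L/s × 0.54 s × 1000 mL/L = 557.98 mL.
R = (PIP − Pplat)/V̇ = (27 − 16) / 1.0333 = 11.0/1.0333 = 10.646 cmH2O·s/L.
C = Vt/(Pplat − PEEP) = 557.98 / (16 − 6) = 557.98/10.0 = 55.798 mL/cmH2O.
τ = R × C = 10.646 × 0.0558 L/cmH2O = 0.594 s.
t = −τ·ln(1 − 0.86) = −0.594·ln(0.14) = 1.168 s.

1.17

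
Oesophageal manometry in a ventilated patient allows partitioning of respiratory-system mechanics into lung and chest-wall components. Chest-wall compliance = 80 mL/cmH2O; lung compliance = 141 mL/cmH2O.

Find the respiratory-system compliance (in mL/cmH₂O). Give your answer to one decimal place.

51.0

Lung and chest wall are elastances in series: 1/Crs = 1/CL + 1/Ccw.
1/Crs = 1/141 + 1/80 = 0.01959.
Crs = 51.046 mL/cmH2O.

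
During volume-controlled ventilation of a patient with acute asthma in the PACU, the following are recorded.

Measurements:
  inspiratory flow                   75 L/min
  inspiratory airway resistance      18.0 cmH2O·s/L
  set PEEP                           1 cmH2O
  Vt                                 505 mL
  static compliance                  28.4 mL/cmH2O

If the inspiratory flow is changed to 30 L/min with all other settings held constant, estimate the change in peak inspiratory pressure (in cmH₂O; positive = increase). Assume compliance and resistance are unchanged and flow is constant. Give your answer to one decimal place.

-13.5

Flow: 75 L/min ÷ 60 = 1.25 L/s.
New flow: 30 L/min ÷ 60 = 0.5 L/s.
PIP = Vt/C + R·V̇ + PEEP (constant-flow equation of motion).
Only the resistive term changes: ΔPIP = R × ΔV̇ = 18.0 × (0.5 − 1.25) = 18.0 × -0.75 = -13.5 cmH2O.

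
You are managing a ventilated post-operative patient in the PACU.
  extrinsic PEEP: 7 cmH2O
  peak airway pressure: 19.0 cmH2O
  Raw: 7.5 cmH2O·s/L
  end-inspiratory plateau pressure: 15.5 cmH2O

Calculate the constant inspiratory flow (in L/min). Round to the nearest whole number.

28

flow = (PIP − Pplat) / Raw = (19.0 − 15.5) / 7.5 = 0.4667 L/s × 60 = 28.002 L/min.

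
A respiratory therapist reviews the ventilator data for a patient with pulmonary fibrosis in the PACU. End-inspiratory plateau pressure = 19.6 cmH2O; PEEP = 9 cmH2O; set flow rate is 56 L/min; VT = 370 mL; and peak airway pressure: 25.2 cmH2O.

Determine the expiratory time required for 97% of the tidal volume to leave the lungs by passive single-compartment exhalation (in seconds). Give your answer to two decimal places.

Flow: 56 L/min ÷ 60 = 0.9333 L/s.
R = (PIP − Pplat)/V̇ = (25.2 − 19.6) / 0.9333 = 5.6/0.9333 = 6.0 cmH2O·s/L.
C = Vt/(Pplat − PEEP) = 370.0 / (19.6 − 9) = 370.0/10.6 = 34.906 mL/cmH2O.
τ = R × C = 6.0 × 0.03491 L/cmH2O = 0.2095 s.
t = −τ·ln(1 − 0.97) = −0.2095·ln(0.03) = 0.7346 s.

0.73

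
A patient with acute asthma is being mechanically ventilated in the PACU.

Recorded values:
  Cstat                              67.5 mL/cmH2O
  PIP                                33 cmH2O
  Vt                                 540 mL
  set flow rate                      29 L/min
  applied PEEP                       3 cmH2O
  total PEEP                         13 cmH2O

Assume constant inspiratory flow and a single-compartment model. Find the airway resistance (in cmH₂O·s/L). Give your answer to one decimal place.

Flow: 29 L/min ÷ 60 = 0.4833 L/s.
Total PEEP = 13 cmH2O (set 3 + intrinsic 10); this is the baseline alveolar pressure.
Equation of motion (constant flow): PIP = Vt/C + R·V̇ + PEEP.
R·V̇ = PIP − Vt/C − PEEP = 33 − 540/67.5 − 13 = 33 − 8.0 − 13 = 12.0 cmH2O.
R = 12.0 / 0.4833 = 24.829 cmH2O·s/L.

24.8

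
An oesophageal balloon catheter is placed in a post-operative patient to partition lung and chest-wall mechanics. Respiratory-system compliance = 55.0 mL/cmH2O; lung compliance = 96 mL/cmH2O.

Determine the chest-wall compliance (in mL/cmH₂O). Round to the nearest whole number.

1/Ccw = 1/Crs − 1/CL.
1/Ccw = 1/55.0 − 1/96 = 0.007765.
Ccw = 128.78 mL/cmH2O.

129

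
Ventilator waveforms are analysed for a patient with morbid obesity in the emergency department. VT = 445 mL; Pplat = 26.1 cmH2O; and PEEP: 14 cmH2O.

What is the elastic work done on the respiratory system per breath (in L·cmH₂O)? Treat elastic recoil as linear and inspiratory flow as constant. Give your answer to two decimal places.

2.69

Elastic work ≈ ½ × (Pplat − PEEP) × Vt = 0.5 × (26.1 − 14) × 0.445 L = 0.5 × 12.1 × 0.445 = 2.692 L·cmH2O.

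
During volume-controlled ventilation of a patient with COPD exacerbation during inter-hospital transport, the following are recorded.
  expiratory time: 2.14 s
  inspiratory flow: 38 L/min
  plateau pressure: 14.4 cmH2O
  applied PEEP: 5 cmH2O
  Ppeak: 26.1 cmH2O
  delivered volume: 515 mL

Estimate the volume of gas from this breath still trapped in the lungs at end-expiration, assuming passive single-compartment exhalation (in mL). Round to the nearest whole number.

Flow: 38 L/min ÷ 60 = 0.6333 L/s.
R = (PIP − Pplat)/V̇ = (26.1 − 14.4) / 0.6333 = 11.7/0.6333 = 18.475 cmH2O·s/L.
C = Vt/(Pplat − PEEP) = 515.0 / (14.4 − 5) = 515.0/9.4 = 54.787 mL/cmH2O.
τ = R × C = 18.475 × 0.05479 L/cmH2O = 1.012 s.
Fraction remaining = e^(−Te/τ) = e^(−2.14/1.012) = 0.1207.
Trapped volume = 515.0 × 0.1207 = 62.161 mL.

62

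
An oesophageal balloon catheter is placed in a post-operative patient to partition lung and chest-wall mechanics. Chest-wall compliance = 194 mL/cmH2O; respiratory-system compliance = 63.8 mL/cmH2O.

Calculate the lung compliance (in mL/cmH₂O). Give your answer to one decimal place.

95.1

1/CL = 1/Crs − 1/Ccw.
1/CL = 1/63.8 − 1/194 = 0.01052.
CL = 95.057 mL/cmH2O.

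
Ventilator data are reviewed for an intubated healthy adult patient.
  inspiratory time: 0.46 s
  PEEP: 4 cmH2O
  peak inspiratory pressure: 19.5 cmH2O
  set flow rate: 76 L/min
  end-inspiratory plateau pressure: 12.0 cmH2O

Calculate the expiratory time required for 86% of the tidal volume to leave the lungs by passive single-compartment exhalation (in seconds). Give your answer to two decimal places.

0.85

Flow: 76 L/min ÷ 60 = 1.2667 L/s.
Vt = flow × Ti = 1.2667 L/s × 0.46 s × 1000 mL/L = 582.68 mL.
R = (PIP − Pplat)/V̇ = (19.5 − 12.0) / 1.2667 = 7.5/1.2667 = 5.921 cmH2O·s/L.
C = Vt/(Pplat − PEEP) = 582.68 / (12.0 − 4) = 582.68/8.0 = 72.835 mL/cmH2O.
τ = R × C = 5.921 × 0.07284 L/cmH2O = 0.4313 s.
t = −τ·ln(1 − 0.86) = −0.4313·ln(0.14) = 0.848 s.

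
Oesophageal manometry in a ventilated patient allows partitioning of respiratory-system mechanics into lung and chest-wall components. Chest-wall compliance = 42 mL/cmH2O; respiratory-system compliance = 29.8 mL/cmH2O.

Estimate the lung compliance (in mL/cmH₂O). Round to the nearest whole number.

1/CL = 1/Crs − 1/Ccw.
1/CL = 1/29.8 − 1/42 = 0.009748.
CL = 102.59 mL/cmH2O.

103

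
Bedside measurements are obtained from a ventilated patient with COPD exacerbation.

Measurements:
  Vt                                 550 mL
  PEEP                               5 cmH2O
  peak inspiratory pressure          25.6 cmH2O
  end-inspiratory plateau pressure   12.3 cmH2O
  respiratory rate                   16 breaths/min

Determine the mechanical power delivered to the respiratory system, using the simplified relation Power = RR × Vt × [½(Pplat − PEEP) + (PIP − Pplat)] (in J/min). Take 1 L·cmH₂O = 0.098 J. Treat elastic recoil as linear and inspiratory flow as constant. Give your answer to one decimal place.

14.6

Per-breath work = Vt × [½(Pplat−PEEP) + (PIP−Pplat)] = 0.550 × [0.5×7.3 + 13.3] = 0.550 × 16.95 = 9.323 L·cmH2O.
Power = 16 × 9.323 = 149.17 L·cmH2O/min.
× 0.098 J/(L·cmH2O) → 14.619 J/min.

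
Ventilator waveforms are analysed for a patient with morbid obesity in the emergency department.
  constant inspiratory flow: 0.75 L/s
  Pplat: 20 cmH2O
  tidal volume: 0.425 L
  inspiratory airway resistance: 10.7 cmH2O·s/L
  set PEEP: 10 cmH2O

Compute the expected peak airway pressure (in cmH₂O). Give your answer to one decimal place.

PIP = Pplat + Raw × flow = 20 + 10.7 × 0.75 = 20 + 8.025 = 28.025 cmH2O.

28.0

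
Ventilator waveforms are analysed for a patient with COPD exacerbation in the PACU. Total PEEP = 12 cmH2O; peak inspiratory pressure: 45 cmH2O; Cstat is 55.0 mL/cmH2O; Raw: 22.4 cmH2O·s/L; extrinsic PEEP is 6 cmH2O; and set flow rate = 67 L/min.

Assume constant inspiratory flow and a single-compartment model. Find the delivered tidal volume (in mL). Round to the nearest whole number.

439

Flow: 67 L/min ÷ 60 = 1.1167 L/s.
Total PEEP = 12 cmH2O (set 6 + intrinsic 6); this is the baseline alveolar pressure.
Equation of motion (constant flow): PIP = Vt/C + R·V̇ + PEEP.
Vt/C = PIP − R·V̇ − PEEP = 45 − 25.014 − 12 = 7.986 cmH2O.
Vt = C × 7.986 = 55.0 × 7.986 = 439.23 mL.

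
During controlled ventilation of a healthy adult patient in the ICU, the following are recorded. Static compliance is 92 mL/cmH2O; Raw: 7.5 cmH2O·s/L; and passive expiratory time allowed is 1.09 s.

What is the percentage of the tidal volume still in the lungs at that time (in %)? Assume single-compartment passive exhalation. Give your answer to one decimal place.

20.6

τ = R × C = 7.5 × 92 mL/cmH2O = 7.5 × 0.092 L/cmH2O = 0.69 s.
Passive exhalation: V(t)/V₀ = e^(−t/τ) = e^(−1.09/0.69) = 0.206.
Fraction remaining = 0.206 → 20.6%.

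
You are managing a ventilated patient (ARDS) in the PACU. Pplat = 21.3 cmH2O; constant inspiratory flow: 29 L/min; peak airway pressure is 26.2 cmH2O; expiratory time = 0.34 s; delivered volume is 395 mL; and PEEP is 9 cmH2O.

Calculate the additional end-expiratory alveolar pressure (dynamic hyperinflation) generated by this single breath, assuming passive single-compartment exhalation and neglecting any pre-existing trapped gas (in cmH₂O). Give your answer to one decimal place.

4.3

Flow: 29 L/min ÷ 60 = 0.4833 L/s.
R = (PIP − Pplat)/V̇ = (26.2 − 21.3) / 0.4833 = 4.9/0.4833 = 10.139 cmH2O·s/L.
C = Vt/(Pplat − PEEP) = 395.0 / (21.3 − 9) = 395.0/12.3 = 32.114 mL/cmH2O.
τ = R × C = 10.139 × 0.03211 L/cmH2O = 0.3256 s.
Fraction remaining = e^(−Te/τ) = e^(−0.34/0.3256) = 0.352; trapped volume = 395.0 × 0.352 = 139.04 mL.
Additional alveolar pressure from trapping ≈ V_trapped / C = 139.04 / 32.114 = 4.33 cmH2O.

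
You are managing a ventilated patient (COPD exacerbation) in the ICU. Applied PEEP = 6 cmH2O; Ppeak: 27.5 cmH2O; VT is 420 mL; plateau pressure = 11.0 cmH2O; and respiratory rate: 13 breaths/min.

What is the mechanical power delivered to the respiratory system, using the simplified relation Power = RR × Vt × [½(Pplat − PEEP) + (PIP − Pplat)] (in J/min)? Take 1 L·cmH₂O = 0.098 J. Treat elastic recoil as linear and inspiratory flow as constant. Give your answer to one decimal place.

Per-breath work = Vt × [½(Pplat−PEEP) + (PIP−Pplat)] = 0.420 × [0.5×5.0 + 16.5] = 0.420 × 19.0 = 7.98 L·cmH2O.
Power = 13 × 7.98 = 103.74 L·cmH2O/min.
× 0.098 J/(L·cmH2O) → 10.167 J/min.

10.2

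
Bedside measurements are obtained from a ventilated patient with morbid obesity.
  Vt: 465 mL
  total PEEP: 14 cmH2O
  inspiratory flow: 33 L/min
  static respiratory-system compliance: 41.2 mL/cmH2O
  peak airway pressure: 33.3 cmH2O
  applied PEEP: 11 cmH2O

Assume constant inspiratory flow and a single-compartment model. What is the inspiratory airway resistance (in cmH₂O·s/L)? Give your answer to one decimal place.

Flow: 33 L/min ÷ 60 = 0.55 L/s.
Total PEEP = 14 cmH2O (set 11 + intrinsic 3); this is the baseline alveolar pressure.
Equation of motion (constant flow): PIP = Vt/C + R·V̇ + PEEP.
R·V̇ = PIP − Vt/C − PEEP = 33.3 − 465/41.2 − 14 = 33.3 − 11.286 − 14 = 8.014 cmH2O.
R = 8.014 / 0.55 = 14.571 cmH2O·s/L.

14.6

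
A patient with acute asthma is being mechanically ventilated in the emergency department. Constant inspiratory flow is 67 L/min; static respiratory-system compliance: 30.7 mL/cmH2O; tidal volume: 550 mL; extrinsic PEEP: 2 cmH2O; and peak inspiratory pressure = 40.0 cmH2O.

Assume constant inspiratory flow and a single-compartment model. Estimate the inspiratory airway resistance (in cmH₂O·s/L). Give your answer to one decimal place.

18.0

Flow: 67 L/min ÷ 60 = 1.1167 L/s.
Equation of motion (constant flow): PIP = Vt/C + R·V̇ + PEEP.
R·V̇ = PIP − Vt/C − PEEP = 40.0 − 550/30.7 − 2 = 40.0 − 17.915 − 2 = 20.085 cmH2O.
R = 20.085 / 1.1167 = 17.986 cmH2O·s/L.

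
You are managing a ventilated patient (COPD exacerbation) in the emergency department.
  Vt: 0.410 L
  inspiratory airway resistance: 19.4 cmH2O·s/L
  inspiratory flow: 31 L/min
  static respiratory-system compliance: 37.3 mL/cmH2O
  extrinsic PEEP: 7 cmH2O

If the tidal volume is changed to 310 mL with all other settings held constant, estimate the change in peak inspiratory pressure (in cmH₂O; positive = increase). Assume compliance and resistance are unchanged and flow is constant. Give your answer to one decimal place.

-2.7

PIP = Vt/C + R·V̇ + PEEP (constant-flow equation of motion).
Only the elastic term changes: ΔPIP = ΔVt / C = (310 − 410) / 37.3 = -2.681 cmH2O.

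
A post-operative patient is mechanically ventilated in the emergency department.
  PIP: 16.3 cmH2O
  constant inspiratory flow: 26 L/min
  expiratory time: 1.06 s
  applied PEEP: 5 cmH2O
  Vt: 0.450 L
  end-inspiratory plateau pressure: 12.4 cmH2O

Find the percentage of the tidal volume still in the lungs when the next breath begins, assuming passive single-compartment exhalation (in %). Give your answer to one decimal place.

14.4

Flow: 26 L/min ÷ 60 = 0.4333 L/s.
R = (PIP − Pplat)/V̇ = (16.3 − 12.4) / 0.4333 = 3.9/0.4333 = 9.001 cmH2O·s/L.
C = Vt/(Pplat − PEEP) = 450.0 / (12.4 − 5) = 450.0/7.4 = 60.811 mL/cmH2O.
τ = R × C = 9.001 × 0.06081 L/cmH2O = 0.5474 s.
Fraction remaining at end-expiration = e^(−Te/τ) = e^(−1.06/0.5474) = 0.1442 → 14.42%.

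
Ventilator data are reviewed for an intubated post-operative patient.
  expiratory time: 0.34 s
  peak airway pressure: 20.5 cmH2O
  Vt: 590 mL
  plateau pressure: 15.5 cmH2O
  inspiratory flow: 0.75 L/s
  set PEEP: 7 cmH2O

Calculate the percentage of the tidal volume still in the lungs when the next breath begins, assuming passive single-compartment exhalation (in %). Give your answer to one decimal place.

48.0

R = (PIP − Pplat)/V̇ = (20.5 − 15.5) / 0.75 = 5.0/0.75 = 6.667 cmH2O·s/L.
C = Vt/(Pplat − PEEP) = 590.0 / (15.5 − 7) = 590.0/8.5 = 69.412 mL/cmH2O.
τ = R × C = 6.667 × 0.06941 L/cmH2O = 0.4628 s.
Fraction remaining at end-expiration = e^(−Te/τ) = e^(−0.34/0.4628) = 0.4797 → 47.97%.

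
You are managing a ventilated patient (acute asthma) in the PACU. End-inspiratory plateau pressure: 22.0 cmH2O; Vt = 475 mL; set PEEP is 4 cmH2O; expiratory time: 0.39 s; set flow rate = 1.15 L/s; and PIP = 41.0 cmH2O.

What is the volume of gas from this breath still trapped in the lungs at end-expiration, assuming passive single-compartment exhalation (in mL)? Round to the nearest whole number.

194

R = (PIP − Pplat)/V̇ = (41.0 − 22.0) / 1.15 = 19.0/1.15 = 16.522 cmH2O·s/L.
C = Vt/(Pplat − PEEP) = 475.0 / (22.0 − 4) = 475.0/18.0 = 26.389 mL/cmH2O.
τ = R × C = 16.522 × 0.02639 L/cmH2O = 0.436 s.
Fraction remaining = e^(−Te/τ) = e^(−0.39/0.436) = 0.4088.
Trapped volume = 475.0 × 0.4088 = 194.18 mL.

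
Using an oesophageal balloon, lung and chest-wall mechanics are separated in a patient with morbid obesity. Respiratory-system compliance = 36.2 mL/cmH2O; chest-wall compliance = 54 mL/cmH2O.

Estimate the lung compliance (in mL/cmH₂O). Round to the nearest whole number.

1/CL = 1/Crs − 1/Ccw.
1/CL = 1/36.2 − 1/54 = 0.009106.
CL = 109.82 mL/cmH2O.

110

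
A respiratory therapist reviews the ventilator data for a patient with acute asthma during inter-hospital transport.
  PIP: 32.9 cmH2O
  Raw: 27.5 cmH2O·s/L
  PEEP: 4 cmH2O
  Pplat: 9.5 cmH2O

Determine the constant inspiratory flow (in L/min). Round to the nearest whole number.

flow = (PIP − Pplat) / Raw = (32.9 − 9.5) / 27.5 = 0.8509 L/s × 60 = 51.054 L/min.

51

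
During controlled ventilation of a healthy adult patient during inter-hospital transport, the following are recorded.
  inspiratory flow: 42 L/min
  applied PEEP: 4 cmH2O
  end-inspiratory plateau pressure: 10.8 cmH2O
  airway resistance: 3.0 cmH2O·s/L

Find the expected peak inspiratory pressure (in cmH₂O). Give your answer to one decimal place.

Flow: 42 L/min ÷ 60 = 0.7 L/s.
PIP = Pplat + Raw × flow = 10.8 + 3.0 × 0.7 = 10.8 + 2.1 = 12.9 cmH2O.

12.9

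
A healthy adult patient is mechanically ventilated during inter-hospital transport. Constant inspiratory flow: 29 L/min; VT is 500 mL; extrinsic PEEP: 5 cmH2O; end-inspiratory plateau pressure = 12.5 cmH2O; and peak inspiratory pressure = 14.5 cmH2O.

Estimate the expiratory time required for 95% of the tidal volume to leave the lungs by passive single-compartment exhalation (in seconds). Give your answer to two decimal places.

Flow: 29 L/min ÷ 60 = 0.4833 L/s.
R = (PIP − Pplat)/V̇ = (14.5 − 12.5) / 0.4833 = 2.0/0.4833 = 4.138 cmH2O·s/L.
C = Vt/(Pplat − PEEP) = 500.0 / (12.5 − 5) = 500.0/7.5 = 66.667 mL/cmH2O.
τ = R × C = 4.138 × 0.06667 L/cmH2O = 0.2759 s.
t = −τ·ln(1 − 0.95) = −0.2759·ln(0.05) = 0.8265 s.

0.83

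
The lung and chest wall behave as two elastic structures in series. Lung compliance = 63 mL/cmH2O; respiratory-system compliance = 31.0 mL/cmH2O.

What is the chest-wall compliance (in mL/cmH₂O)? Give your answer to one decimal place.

1/Ccw = 1/Crs − 1/CL.
1/Ccw = 1/31.0 − 1/63 = 0.01639.
Ccw = 61.013 mL/cmH2O.

61.0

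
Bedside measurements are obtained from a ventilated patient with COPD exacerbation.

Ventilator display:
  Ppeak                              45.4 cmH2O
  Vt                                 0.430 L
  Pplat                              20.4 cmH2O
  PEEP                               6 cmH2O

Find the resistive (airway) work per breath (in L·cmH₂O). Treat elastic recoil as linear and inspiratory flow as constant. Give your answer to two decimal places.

10.75

With constant inspiratory flow the resistive pressure is constant at PIP − Pplat = 45.4 − 20.4 = 25.0 cmH2O, so resistive work = 25.0 × 0.430 = 10.75 L·cmH2O.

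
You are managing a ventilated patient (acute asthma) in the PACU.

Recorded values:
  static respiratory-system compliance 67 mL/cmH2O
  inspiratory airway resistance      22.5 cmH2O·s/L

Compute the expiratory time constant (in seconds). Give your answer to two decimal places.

1.51

τ = R × C = 22.5 × 67 mL/cmH2O = 22.5 × 0.067 L/cmH2O = 1.508 s.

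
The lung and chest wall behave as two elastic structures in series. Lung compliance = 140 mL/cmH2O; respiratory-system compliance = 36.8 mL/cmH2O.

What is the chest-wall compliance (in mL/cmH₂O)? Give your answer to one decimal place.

1/Ccw = 1/Crs − 1/CL.
1/Ccw = 1/36.8 − 1/140 = 0.02003.
Ccw = 49.925 mL/cmH2O.

49.9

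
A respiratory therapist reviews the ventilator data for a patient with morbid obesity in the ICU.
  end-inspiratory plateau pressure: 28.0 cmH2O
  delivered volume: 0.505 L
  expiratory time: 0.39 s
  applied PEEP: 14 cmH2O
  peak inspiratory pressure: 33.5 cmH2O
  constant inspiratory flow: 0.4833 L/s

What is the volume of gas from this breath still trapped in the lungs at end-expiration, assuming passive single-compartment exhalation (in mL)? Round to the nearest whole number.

R = (PIP − Pplat)/V̇ = (33.5 − 28.0) / 0.4833 = 5.5/0.4833 = 11.38 cmH2O·s/L.
C = Vt/(Pplat − PEEP) = 505.0 / (28.0 − 14) = 505.0/14.0 = 36.071 mL/cmH2O.
τ = R × C = 11.38 × 0.03607 L/cmH2O = 0.4105 s.
Fraction remaining = e^(−Te/τ) = e^(−0.39/0.4105) = 0.3867.
Trapped volume = 505.0 × 0.3867 = 195.28 mL.

195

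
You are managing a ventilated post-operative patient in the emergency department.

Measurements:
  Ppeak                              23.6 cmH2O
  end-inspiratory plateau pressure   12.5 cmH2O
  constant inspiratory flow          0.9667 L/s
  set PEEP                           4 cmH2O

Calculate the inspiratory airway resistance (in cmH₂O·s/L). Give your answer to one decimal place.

11.5

Raw = (PIP − Pplat) / flow = (23.6 − 12.5) / 0.9667 = 11.1 / 0.9667 = 11.482 cmH2O·s/L.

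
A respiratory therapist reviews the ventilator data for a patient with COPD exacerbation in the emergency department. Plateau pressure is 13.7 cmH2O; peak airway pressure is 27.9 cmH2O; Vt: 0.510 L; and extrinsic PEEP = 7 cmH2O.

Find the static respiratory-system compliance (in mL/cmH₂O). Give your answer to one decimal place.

76.1

Cstat = Vt / (Pplat − PEEP) = 510 / (13.7 − 7) = 510 / 6.7 = 76.119 mL/cmH2O.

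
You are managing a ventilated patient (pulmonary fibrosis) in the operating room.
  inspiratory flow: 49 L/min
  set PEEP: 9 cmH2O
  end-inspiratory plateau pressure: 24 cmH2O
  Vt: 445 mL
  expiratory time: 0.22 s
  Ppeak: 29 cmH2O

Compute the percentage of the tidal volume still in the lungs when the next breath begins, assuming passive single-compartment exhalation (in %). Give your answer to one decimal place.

Flow: 49 L/min ÷ 60 = 0.8167 L/s.
R = (PIP − Pplat)/V̇ = (29 − 24) / 0.8167 = 5.0/0.8167 = 6.122 cmH2O·s/L.
C = Vt/(Pplat − PEEP) = 445.0 / (24 − 9) = 445.0/15.0 = 29.667 mL/cmH2O.
τ = R × C = 6.122 × 0.02967 L/cmH2O = 0.1816 s.
Fraction remaining at end-expiration = e^(−Te/τ) = e^(−0.22/0.1816) = 0.2978 → 29.78%.

29.8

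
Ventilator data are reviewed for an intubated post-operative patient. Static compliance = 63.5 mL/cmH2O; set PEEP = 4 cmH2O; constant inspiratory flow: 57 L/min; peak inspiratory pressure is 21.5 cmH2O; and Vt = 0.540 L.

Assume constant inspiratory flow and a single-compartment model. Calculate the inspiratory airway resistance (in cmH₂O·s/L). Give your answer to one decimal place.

9.5

Flow: 57 L/min ÷ 60 = 0.95 L/s.
Equation of motion (constant flow): PIP = Vt/C + R·V̇ + PEEP.
R·V̇ = PIP − Vt/C − PEEP = 21.5 − 540/63.5 − 4 = 21.5 − 8.504 − 4 = 8.996 cmH2O.
R = 8.996 / 0.95 = 9.469 cmH2O·s/L.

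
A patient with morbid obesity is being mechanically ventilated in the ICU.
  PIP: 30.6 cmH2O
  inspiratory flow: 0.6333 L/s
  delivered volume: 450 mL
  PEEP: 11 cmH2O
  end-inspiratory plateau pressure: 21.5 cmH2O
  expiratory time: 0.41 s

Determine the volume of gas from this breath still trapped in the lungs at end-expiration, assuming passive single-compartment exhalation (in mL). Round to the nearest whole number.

R = (PIP − Pplat)/V̇ = (30.6 − 21.5) / 0.6333 = 9.1/0.6333 = 14.369 cmH2O·s/L.
C = Vt/(Pplat − PEEP) = 450.0 / (21.5 − 11) = 450.0/10.5 = 42.857 mL/cmH2O.
τ = R × C = 14.369 × 0.04286 L/cmH2O = 0.6159 s.
Fraction remaining = e^(−Te/τ) = e^(−0.41/0.6159) = 0.5139.
Trapped volume = 450.0 × 0.5139 = 231.26 mL.

231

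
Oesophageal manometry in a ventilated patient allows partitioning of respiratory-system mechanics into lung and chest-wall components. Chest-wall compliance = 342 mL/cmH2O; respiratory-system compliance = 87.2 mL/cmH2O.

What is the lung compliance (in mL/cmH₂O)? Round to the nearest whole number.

1/CL = 1/Crs − 1/Ccw.
1/CL = 1/87.2 − 1/342 = 0.008544.
CL = 117.04 mL/cmH2O.

117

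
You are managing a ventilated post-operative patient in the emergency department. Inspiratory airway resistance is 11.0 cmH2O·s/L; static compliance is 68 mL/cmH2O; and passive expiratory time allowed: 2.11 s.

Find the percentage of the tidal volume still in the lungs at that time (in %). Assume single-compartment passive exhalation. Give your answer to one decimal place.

6.0

τ = R × C = 11.0 × 68 mL/cmH2O = 11.0 × 0.068 L/cmH2O = 0.748 s.
Passive exhalation: V(t)/V₀ = e^(−t/τ) = e^(−2.11/0.748) = 0.05955.
Fraction remaining = 0.05955 → 5.955%.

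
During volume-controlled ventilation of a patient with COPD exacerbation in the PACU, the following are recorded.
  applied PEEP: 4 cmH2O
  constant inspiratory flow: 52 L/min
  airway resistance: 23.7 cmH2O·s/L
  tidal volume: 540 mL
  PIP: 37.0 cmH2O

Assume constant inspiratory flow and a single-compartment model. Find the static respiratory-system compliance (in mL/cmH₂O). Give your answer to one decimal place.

Flow: 52 L/min ÷ 60 = 0.8667 L/s.
Equation of motion (constant flow): PIP = Vt/C + R·V̇ + PEEP.
Vt/C = PIP − R·V̇ − PEEP = 37.0 − 23.7×0.8667 − 4 = 37.0 − 20.541 − 4 = 12.459 cmH2O.
C = Vt / 12.459 = 540 / 12.459 = 43.342 mL/cmH2O.

43.3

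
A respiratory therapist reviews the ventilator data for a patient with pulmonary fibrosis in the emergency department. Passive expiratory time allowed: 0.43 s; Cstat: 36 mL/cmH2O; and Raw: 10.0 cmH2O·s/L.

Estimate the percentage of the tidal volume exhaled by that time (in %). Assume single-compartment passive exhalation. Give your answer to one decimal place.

τ = R × C = 10.0 × 36 mL/cmH2O = 10.0 × 0.036 L/cmH2O = 0.36 s.
Passive exhalation: V(t)/V₀ = e^(−t/τ) = e^(−0.43/0.36) = 0.3029.
Fraction exhaled = 1 − 0.3029 = 0.6971 → 69.71%.

69.7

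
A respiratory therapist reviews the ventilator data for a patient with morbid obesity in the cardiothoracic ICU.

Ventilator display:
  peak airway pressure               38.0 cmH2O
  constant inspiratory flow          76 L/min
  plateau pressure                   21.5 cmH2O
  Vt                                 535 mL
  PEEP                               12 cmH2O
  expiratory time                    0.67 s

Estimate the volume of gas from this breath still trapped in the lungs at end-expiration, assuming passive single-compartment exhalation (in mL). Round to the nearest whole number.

Flow: 76 L/min ÷ 60 = 1.2667 L/s.
R = (PIP − Pplat)/V̇ = (38.0 − 21.5) / 1.2667 = 16.5/1.2667 = 13.026 cmH2O·s/L.
C = Vt/(Pplat − PEEP) = 535.0 / (21.5 − 12) = 535.0/9.5 = 56.316 mL/cmH2O.
τ = R × C = 13.026 × 0.05632 L/cmH2O = 0.7336 s.
Fraction remaining = e^(−Te/τ) = e^(−0.67/0.7336) = 0.4012.
Trapped volume = 535.0 × 0.4012 = 214.64 mL.

215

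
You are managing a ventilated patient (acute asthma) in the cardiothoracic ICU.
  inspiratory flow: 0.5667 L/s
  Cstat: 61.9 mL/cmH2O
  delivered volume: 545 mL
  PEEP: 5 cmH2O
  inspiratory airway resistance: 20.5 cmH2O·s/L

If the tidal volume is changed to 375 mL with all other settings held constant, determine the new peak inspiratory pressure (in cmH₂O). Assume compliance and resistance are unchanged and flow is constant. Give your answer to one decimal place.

PIP = Vt/C + R·V̇ + PEEP (constant-flow equation of motion).
Only the elastic term changes: ΔPIP = ΔVt / C = (375 − 545) / 61.9 = -2.746 cmH2O.
Original PIP = 545/61.9 + 20.5×0.5667 + 5 = 25.422 cmH2O; new PIP = 25.422 + (-2.746) = 22.676 cmH2O.

22.7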